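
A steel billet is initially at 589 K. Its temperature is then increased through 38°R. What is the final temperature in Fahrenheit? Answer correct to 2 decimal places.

Initial temperature in Celsius: 589 - 273.15 = 315.8500°C.
The 38°R change is an interval, so only the factor 5/9 applies: +38 × 5/9 = +21.1111°C.
Final Celsius temperature: 315.8500 + 21.1111 = 336.9611°C.
In Fahrenheit: 336.9611 × 1.8 + 32 = 638.53°F.

638.53°F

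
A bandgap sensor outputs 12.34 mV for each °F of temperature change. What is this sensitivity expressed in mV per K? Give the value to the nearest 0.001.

The quantity depends on a temperature interval, so only the ratio of degree sizes applies; the offset between the scales is irrelevant.
A change of 1 K is a change of 1.8°F, so per K the value is 12.34 × 1.8 = 22.212.

22.212 mV per K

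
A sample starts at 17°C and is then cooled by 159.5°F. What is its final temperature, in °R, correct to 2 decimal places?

362.77°R

The 159.5°F change is an interval, so only the factor 5/9 applies: -159.5 × 5/9 = -88.6111°C.
Final Celsius temperature: 17.0000 - 88.6111 = -71.6111°C.
In Rankine: -71.6111 × 1.8 + 491.67 = 362.77°R.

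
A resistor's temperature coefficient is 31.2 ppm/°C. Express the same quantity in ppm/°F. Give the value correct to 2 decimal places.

Since only a temperature interval is involved, the additive offset between the scales drops out.
A change of 1°F is a change of 5/9°C, so per °F the value is 31.2 × 5/9 = 17.33.

17.33 ppm/°F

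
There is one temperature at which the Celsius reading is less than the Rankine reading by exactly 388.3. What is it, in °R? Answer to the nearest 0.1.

Let R be the Rankine reading. The Celsius reading is C = 5/9·R - 273.15.
Require C - R = -388.3: (-4/9)·R - 273.15 = -388.3.
R = (-388.3 + 273.15) / (-4/9) = 259.1.

259.1°R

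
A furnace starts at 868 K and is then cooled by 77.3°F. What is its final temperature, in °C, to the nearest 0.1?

Initial temperature in Celsius: 868 - 273.15 = 594.8500°C.
The 77.3°F change is an interval, so only the factor 5/9 applies: -77.3 × 5/9 = -42.9444°C.
Final Celsius temperature: 594.8500 - 42.9444 = 551.9056°C.

551.9°C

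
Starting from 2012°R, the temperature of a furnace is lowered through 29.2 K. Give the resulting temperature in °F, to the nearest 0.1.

Initial temperature in Celsius: (2012 - 491.67) × 5/9 = 844.6278°C.
The 29.2 K change is an interval; Kelvin and Celsius degrees are the same size, so ΔC = -29.2°C.
Final Celsius temperature: 844.6278 - 29.2000 = 815.4278°C.
In Fahrenheit: 815.4278 × 1.8 + 32 = 1499.8°F.

1499.8°F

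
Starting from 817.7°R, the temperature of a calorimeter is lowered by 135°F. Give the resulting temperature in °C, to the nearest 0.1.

106.1°C

Initial temperature in Celsius: (817.7 - 491.67) × 5/9 = 181.1278°C.
The 135°F change is an interval, so only the factor 5/9 applies: -135 × 5/9 = -75.0000°C.
Final Celsius temperature: 181.1278 - 75.0000 = 106.1278°C.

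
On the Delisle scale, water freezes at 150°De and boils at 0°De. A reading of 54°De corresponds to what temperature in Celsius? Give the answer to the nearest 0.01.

64.00°C

Linear interpolation between the fixed points: C = (54 - 150) × 100 / (0 - 150) = 64.0000°C.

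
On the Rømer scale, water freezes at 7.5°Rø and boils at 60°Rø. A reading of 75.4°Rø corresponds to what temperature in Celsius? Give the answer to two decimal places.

129.33°C

Linear interpolation between the fixed points: C = (75.4 - 7.5) × 100 / (60 - 7.5) = 129.3333°C.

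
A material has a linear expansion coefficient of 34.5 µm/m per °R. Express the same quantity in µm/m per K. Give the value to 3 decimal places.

62.100 µm/m per K

Since only a temperature interval is involved, the additive offset between the scales drops out.
A change of 1 K is a change of 1.8°R, so per K the value is 34.5 × 1.8 = 62.100.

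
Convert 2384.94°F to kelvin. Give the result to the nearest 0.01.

1580.34 K

In Celsius: (2384.94 - 32) × 5/9 = 1307.1889°C.
In kelvin: 1307.1889 + 273.15 = 1580.34 K.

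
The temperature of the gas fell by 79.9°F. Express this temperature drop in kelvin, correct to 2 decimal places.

44.39 K

Only the scale ratio 5/9 matters for a change in temperature.
79.9 × 5/9 = 44.39.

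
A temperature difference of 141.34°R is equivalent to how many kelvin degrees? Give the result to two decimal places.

78.52 K

An interval of 1°R corresponds to 5/9 K.
141.34 × 5/9 = 78.52.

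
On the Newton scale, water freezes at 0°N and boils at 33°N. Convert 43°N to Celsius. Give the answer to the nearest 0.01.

130.30°C

Linear interpolation between the fixed points: C = (43 - 0) × 100 / (33 - 0) = 130.3030°C.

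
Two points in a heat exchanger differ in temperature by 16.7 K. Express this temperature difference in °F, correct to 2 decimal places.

30.06°F

For a temperature interval the offset drops out; only the factor 1.8 applies.
16.7 × 1.8 = 30.06.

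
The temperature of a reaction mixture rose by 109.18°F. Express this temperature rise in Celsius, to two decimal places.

An interval of 1°F corresponds to 5/9°C.
109.18 × 5/9 = 60.66.

60.66°C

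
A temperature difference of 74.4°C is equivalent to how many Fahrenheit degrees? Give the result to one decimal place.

Only the scale ratio 1.8 matters for a change in temperature.
74.4 × 1.8 = 133.9.

133.9°F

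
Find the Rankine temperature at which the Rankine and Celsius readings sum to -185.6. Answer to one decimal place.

Let R be the Rankine reading. The Celsius reading is C = 5/9·R - 273.15.
Require R + C = -185.6: (14/9)·R - 273.15 = -185.6.
R = (-185.6 + 273.15) / (14/9) = 56.3.

56.3°R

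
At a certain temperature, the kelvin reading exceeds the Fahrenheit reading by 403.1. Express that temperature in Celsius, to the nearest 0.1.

-202.4°C

Let x be the kelvin reading; then the Fahrenheit reading is 1.8·x - 459.67.
(1.8·x - 459.67) - x = -403.1  ⇒  (0.8)·x = 56.57  ⇒  x = 70.7125 K.
In Celsius: 70.7125 - 273.15 = -202.4°C.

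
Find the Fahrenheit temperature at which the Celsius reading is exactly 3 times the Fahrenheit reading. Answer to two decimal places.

Let F be the Fahrenheit reading. The Celsius reading is C = 5/9·F - 17.7778.
Require C = 3·F: 5/9·F - 17.7778 = 3·F.
(-22/9)·F = 17.7778  ⇒  F = -7.27.

-7.27°F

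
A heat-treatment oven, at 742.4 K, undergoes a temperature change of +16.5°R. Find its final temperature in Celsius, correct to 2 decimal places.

Initial temperature in Celsius: 742.4 - 273.15 = 469.2500°C.
The 16.5°R change is an interval, so only the factor 5/9 applies: +16.5 × 5/9 = +9.1667°C.
Final Celsius temperature: 469.2500 + 9.1667 = 478.4167°C.

478.42°C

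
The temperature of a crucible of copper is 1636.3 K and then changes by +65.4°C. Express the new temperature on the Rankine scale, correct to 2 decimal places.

3063.06°R

Initial temperature in Celsius: 1636.3 - 273.15 = 1363.1500°C.
Final Celsius temperature: 1363.1500 + 65.4000 = 1428.5500°C.
In Rankine: 1428.5500 × 1.8 + 491.67 = 3063.06°R.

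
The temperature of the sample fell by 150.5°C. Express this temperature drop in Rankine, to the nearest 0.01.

270.90°R

An interval of 1°C corresponds to 1.8°R.
150.5 × 1.8 = 270.90.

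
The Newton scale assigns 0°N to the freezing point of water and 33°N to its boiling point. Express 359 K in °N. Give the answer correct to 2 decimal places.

28.33°N

First in Celsius: 359 - 273.15 = 85.8500°C.
Linearly onto the Newton scale: 0 + (85.8500 / 100) × (33 - 0) = 28.33°N.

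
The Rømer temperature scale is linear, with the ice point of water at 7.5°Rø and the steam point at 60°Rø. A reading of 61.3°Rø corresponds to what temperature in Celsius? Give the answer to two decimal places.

Linear interpolation between the fixed points: C = (61.3 - 7.5) × 100 / (60 - 7.5) = 102.4762°C.

102.48°C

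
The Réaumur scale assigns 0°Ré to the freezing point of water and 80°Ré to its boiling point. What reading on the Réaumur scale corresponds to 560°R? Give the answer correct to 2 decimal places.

First in Celsius: (560 - 491.67) × 5/9 = 37.9611°C.
Linearly onto the Réaumur scale: 0 + (37.9611 / 100) × (80 - 0) = 30.37°Ré.

30.37°Ré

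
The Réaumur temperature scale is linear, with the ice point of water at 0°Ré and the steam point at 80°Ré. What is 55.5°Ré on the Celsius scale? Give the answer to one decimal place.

69.4°C

Linear interpolation between the fixed points: C = (55.5 - 0) × 100 / (80 - 0) = 69.3750°C.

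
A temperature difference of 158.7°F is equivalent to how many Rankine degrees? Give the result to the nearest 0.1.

Fahrenheit and Rankine degrees are the same size, so the interval is unchanged: 158.7.

158.7°R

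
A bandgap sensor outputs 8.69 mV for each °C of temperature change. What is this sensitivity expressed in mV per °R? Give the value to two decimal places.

Since only a temperature interval is involved, the additive offset between the scales drops out.
A change of 1°R is a change of 5/9°C, so per °R the value is 8.69 × 5/9 = 4.83.

4.83 mV per °R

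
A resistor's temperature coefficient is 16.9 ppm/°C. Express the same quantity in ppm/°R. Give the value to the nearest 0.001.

Since only a temperature interval is involved, the additive offset between the scales drops out.
A change of 1°R is a change of 5/9°C, so per °R the value is 16.9 × 5/9 = 9.389.

9.389 ppm/°R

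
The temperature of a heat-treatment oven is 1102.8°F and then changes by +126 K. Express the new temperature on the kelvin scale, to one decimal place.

994.0 K

Initial temperature in Celsius: (1102.8 - 32) × 5/9 = 594.8889°C.
The 126 K change is an interval; Kelvin and Celsius degrees are the same size, so ΔC = +126°C.
Final Celsius temperature: 594.8889 + 126.0000 = 720.8889°C.
In kelvin: 720.8889 + 273.15 = 994.0 K.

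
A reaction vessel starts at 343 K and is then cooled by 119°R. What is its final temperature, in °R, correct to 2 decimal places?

498.40°R

Initial temperature in Celsius: 343 - 273.15 = 69.8500°C.
The 119°R change is an interval, so only the factor 5/9 applies: -119 × 5/9 = -66.1111°C.
Final Celsius temperature: 69.8500 - 66.1111 = 3.7389°C.
In Rankine: 3.7389 × 1.8 + 491.67 = 498.40°R.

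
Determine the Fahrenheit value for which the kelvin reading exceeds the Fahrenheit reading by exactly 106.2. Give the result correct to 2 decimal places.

335.64°F

Let F be the Fahrenheit reading. The kelvin reading is K = 5/9·F + 255.372.
Require K - F = 106.2: (-4/9)·F + 255.372 = 106.2.
F = (106.2 - 255.372) / (-4/9) = 335.64.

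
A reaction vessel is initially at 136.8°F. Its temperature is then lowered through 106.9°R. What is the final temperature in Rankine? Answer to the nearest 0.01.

Initial temperature in Celsius: (136.8 - 32) × 5/9 = 58.2222°C.
The 106.9°R change is an interval, so only the factor 5/9 applies: -106.9 × 5/9 = -59.3889°C.
Final Celsius temperature: 58.2222 - 59.3889 = -1.1667°C.
In Rankine: -1.1667 × 1.8 + 491.67 = 489.57°R.

489.57°R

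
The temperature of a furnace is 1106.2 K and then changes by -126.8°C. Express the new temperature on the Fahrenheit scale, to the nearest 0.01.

Initial temperature in Celsius: 1106.2 - 273.15 = 833.0500°C.
Final Celsius temperature: 833.0500 - 126.8000 = 706.2500°C.
In Fahrenheit: 706.2500 × 1.8 + 32 = 1303.25°F.

1303.25°F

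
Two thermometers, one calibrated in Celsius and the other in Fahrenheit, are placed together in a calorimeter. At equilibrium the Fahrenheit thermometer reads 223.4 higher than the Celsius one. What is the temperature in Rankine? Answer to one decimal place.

Let x be the Celsius reading; then the Fahrenheit reading is 1.8·x + 32.
(1.8·x + 32) - x = 223.4  ⇒  (0.8)·x = 191.4  ⇒  x = 239.2500°C.
In Rankine: 239.2500 × 1.8 + 491.67 = 922.3°R.

922.3°R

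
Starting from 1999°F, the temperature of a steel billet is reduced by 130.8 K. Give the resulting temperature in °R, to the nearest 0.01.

Initial temperature in Celsius: (1999 - 32) × 5/9 = 1092.7778°C.
The 130.8 K change is an interval; Kelvin and Celsius degrees are the same size, so ΔC = -130.8°C.
Final Celsius temperature: 1092.7778 - 130.8000 = 961.9778°C.
In Rankine: 961.9778 × 1.8 + 491.67 = 2223.23°R.

2223.23°R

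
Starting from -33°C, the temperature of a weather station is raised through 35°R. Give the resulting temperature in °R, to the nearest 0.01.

467.27°R

The 35°R change is an interval, so only the factor 5/9 applies: +35 × 5/9 = +19.4444°C.
Final Celsius temperature: -33.0000 + 19.4444 = -13.5556°C.
In Rankine: -13.5556 × 1.8 + 491.67 = 467.27°R.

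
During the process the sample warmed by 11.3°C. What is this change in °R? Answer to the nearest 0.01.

For a temperature interval the offset drops out; only the factor 1.8 applies.
11.3 × 1.8 = 20.34.

20.34°R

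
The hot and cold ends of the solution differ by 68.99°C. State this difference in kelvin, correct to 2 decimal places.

68.99 K

Celsius and kelvin degrees are the same size, so the interval is unchanged: 68.99.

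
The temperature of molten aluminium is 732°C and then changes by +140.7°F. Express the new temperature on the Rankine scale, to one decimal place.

The 140.7°F change is an interval, so only the factor 5/9 applies: +140.7 × 5/9 = +78.1667°C.
Final Celsius temperature: 732.0000 + 78.1667 = 810.1667°C.
In Rankine: 810.1667 × 1.8 + 491.67 = 1950.0°R.

1950.0°R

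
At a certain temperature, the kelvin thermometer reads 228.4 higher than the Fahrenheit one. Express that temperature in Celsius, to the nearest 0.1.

Let x be the Fahrenheit reading; then the kelvin reading is 5/9·x + 255.372.
(5/9·x + 255.372) - x = 228.4  ⇒  (-4/9)·x = -26.9722  ⇒  x = 60.6875°F.
In Celsius: (60.6875 - 32) × 5/9 = 15.9°C.

15.9°C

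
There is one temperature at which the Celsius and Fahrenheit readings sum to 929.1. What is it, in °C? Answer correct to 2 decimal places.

Let C be the Celsius reading. The Fahrenheit reading is F = 1.8·C + 32.
Require C + F = 929.1: (2.8)·C + 32 = 929.1.
C = (929.1 - 32) / (2.8) = 320.39.

320.39°C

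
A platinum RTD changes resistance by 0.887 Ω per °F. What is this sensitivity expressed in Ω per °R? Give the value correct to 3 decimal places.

0.887 Ω per °R

Since only a temperature interval is involved, the additive offset between the scales drops out.
A change of 1°R is a change of 1°F, so per °R the value is 0.887 × 1 = 0.887.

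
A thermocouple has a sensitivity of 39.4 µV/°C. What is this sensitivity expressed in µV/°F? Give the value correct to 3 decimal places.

21.889 µV/°F

The quantity depends on a temperature interval, so only the ratio of degree sizes applies; the offset between the scales is irrelevant.
A change of 1°F is a change of 5/9°C, so per °F the value is 39.4 × 5/9 = 21.889.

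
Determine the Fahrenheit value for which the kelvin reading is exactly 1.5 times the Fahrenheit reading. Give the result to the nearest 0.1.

Let F be the Fahrenheit reading. The kelvin reading is K = 5/9·F + 255.372.
Require K = 1.5·F: 5/9·F + 255.372 = 1.5·F.
(-17/18)·F = -255.372  ⇒  F = 270.4.

270.4°F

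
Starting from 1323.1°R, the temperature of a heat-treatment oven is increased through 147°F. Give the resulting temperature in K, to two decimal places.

816.72 K

Initial temperature in Celsius: (1323.1 - 491.67) × 5/9 = 461.9056°C.
The 147°F change is an interval, so only the factor 5/9 applies: +147 × 5/9 = +81.6667°C.
Final Celsius temperature: 461.9056 + 81.6667 = 543.5722°C.
In kelvin: 543.5722 + 273.15 = 816.72 K.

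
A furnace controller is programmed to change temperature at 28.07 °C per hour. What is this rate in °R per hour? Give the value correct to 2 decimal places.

50.53 °R/hour

The quantity depends on a temperature interval, so only the ratio of degree sizes applies; the offset between the scales is irrelevant.
A change of 1°C is a change of 1.8°R, so 28.07 × 1.8 = 50.53.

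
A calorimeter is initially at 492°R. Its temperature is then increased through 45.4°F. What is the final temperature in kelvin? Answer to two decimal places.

Initial temperature in Celsius: (492 - 491.67) × 5/9 = 0.1833°C.
The 45.4°F change is an interval, so only the factor 5/9 applies: +45.4 × 5/9 = +25.2222°C.
Final Celsius temperature: 0.1833 + 25.2222 = 25.4056°C.
In kelvin: 25.4056 + 273.15 = 298.56 K.

298.56 K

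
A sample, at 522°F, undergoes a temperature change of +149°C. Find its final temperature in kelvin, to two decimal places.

694.37 K

Initial temperature in Celsius: (522 - 32) × 5/9 = 272.2222°C.
Final Celsius temperature: 272.2222 + 149.0000 = 421.2222°C.
In kelvin: 421.2222 + 273.15 = 694.37 K.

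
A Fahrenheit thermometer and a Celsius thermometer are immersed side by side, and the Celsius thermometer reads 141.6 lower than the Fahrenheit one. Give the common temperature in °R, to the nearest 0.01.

Let x be the Fahrenheit reading; then the Celsius reading is 5/9·x - 17.7778.
(5/9·x - 17.7778) - x = -141.6  ⇒  (-4/9)·x = -123.822  ⇒  x = 278.6000°F.
In Celsius: (278.6 - 32) × 5/9 = 137.0000°C.
In Rankine: 137.0000 × 1.8 + 491.67 = 738.27°R.

738.27°R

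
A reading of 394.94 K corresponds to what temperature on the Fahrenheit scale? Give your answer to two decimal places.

In Celsius: 394.94 - 273.15 = 121.7900°C.
In Fahrenheit: 121.7900 × 1.8 + 32 = 251.22°F.

251.22°F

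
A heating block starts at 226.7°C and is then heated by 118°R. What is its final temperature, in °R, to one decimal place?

1017.7°R

The 118°R change is an interval, so only the factor 5/9 applies: +118 × 5/9 = +65.5556°C.
Final Celsius temperature: 226.7000 + 65.5556 = 292.2556°C.
In Rankine: 292.2556 × 1.8 + 491.67 = 1017.7°R.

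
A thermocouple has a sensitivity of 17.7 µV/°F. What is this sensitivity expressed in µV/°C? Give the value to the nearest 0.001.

Since only a temperature interval is involved, the additive offset between the scales drops out.
A change of 1°C is a change of 1.8°F, so per °C the value is 17.7 × 1.8 = 31.860.

31.860 µV/°C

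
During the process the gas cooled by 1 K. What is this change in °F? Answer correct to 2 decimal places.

1.80°F

Only the scale ratio 1.8 matters for a change in temperature.
1 × 1.8 = 1.80.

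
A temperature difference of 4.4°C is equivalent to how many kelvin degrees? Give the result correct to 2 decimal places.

Celsius and kelvin degrees are the same size, so the interval is unchanged: 4.40.

4.40 K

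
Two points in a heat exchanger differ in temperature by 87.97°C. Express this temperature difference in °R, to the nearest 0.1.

An interval of 1°C corresponds to 1.8°R.
87.97 × 1.8 = 158.3.

158.3°R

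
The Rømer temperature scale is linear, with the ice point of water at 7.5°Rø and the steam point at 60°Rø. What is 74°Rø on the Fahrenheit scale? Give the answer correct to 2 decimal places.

Linear interpolation between the fixed points: C = (74 - 7.5) × 100 / (60 - 7.5) = 126.6667°C.
Then 126.6667 × 1.8 + 32 = 260.00°F.

260.00°F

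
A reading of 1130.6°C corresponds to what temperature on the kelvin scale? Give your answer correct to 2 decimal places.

1403.75 K

In kelvin: 1130.6000 + 273.15 = 1403.75 K.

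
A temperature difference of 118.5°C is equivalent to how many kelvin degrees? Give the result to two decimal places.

118.50 K

Celsius and kelvin degrees are the same size, so the interval is unchanged: 118.50.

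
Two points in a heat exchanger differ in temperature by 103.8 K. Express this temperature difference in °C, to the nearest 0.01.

Kelvin and Celsius degrees are the same size, so the interval is unchanged: 103.80.

103.80°C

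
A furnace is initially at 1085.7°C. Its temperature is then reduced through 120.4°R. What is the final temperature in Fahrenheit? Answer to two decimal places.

The 120.4°R change is an interval, so only the factor 5/9 applies: -120.4 × 5/9 = -66.8889°C.
Final Celsius temperature: 1085.7000 - 66.8889 = 1018.8111°C.
In Fahrenheit: 1018.8111 × 1.8 + 32 = 1865.86°F.

1865.86°F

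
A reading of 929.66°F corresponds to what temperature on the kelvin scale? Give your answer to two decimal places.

771.85 K

In Celsius: (929.66 - 32) × 5/9 = 498.7000°C.
In kelvin: 498.7000 + 273.15 = 771.85 K.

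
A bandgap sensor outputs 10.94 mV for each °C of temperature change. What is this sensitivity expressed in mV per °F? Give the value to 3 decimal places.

6.078 mV per °F

Since only a temperature interval is involved, the additive offset between the scales drops out.
A change of 1°F is a change of 5/9°C, so per °F the value is 10.94 × 5/9 = 6.078.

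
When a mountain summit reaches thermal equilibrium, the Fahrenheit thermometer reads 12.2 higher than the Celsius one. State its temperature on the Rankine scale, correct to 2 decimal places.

447.12°R

Let x be the Celsius reading; then the Fahrenheit reading is 1.8·x + 32.
(1.8·x + 32) - x = 12.2  ⇒  (0.8)·x = -19.8  ⇒  x = -24.7500°C.
In Rankine: -24.7500 × 1.8 + 491.67 = 447.12°R.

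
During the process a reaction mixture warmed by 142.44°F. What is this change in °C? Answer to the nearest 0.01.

An interval of 1°F corresponds to 5/9°C.
142.44 × 5/9 = 79.13.

79.13°C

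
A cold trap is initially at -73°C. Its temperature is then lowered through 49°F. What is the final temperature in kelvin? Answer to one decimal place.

172.9 K

The 49°F change is an interval, so only the factor 5/9 applies: -49 × 5/9 = -27.2222°C.
Final Celsius temperature: -73.0000 - 27.2222 = -100.2222°C.
In kelvin: -100.2222 + 273.15 = 172.9 K.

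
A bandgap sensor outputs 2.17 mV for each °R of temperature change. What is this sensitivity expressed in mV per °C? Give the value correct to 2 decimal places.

Since only a temperature interval is involved, the additive offset between the scales drops out.
A change of 1°C is a change of 1.8°R, so per °C the value is 2.17 × 1.8 = 3.91.

3.91 mV per °C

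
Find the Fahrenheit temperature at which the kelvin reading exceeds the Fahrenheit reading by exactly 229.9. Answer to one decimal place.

Let F be the Fahrenheit reading. The kelvin reading is K = 5/9·F + 255.372.
Require K - F = 229.9: (-4/9)·F + 255.372 = 229.9.
F = (229.9 - 255.372) / (-4/9) = 57.3.

57.3°F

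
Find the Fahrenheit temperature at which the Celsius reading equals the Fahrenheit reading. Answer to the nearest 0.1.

Let F be the Fahrenheit reading. The Celsius reading is C = 5/9·F - 17.7778.
Set C = F: 5/9·F - 17.7778 = F.
(-4/9)·F = 17.7778  ⇒  F = -40.0.

-40.0°F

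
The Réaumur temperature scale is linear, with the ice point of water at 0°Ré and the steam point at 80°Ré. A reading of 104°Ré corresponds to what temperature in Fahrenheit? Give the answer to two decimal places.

266.00°F

Linear interpolation between the fixed points: C = (104 - 0) × 100 / (80 - 0) = 130.0000°C.
Then 130.0000 × 1.8 + 32 = 266.00°F.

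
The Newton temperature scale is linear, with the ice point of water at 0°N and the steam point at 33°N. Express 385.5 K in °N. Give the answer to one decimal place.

37.1°N

First in Celsius: 385.5 - 273.15 = 112.3500°C.
Linearly onto the Newton scale: 0 + (112.3500 / 100) × (33 - 0) = 37.1°N.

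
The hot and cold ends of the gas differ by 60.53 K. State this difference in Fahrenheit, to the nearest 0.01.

108.95°F

An interval of 1 K corresponds to 1.8°F.
60.53 × 1.8 = 108.95.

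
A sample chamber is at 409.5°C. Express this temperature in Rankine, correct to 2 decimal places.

In Rankine: 409.5000 × 1.8 + 491.67 = 1228.77°R.

1228.77°R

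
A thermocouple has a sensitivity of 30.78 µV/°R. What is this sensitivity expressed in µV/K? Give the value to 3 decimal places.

55.404 µV/K

Since only a temperature interval is involved, the additive offset between the scales drops out.
A change of 1 K is a change of 1.8°R, so per K the value is 30.78 × 1.8 = 55.404.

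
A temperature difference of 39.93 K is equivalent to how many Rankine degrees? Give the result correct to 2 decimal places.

For a temperature interval the offset drops out; only the factor 1.8 applies.
39.93 × 1.8 = 71.87.

71.87°R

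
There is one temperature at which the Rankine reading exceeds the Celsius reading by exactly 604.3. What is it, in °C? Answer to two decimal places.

Let C be the Celsius reading. The Rankine reading is R = 1.8·C + 491.67.
Require R - C = 604.3: (0.8)·C + 491.67 = 604.3.
C = (604.3 - 491.67) / (0.8) = 140.79.

140.79°C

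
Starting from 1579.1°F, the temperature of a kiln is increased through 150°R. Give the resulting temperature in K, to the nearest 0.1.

Initial temperature in Celsius: (1579.1 - 32) × 5/9 = 859.5000°C.
The 150°R change is an interval, so only the factor 5/9 applies: +150 × 5/9 = +83.3333°C.
Final Celsius temperature: 859.5000 + 83.3333 = 942.8333°C.
In kelvin: 942.8333 + 273.15 = 1216.0 K.

1216.0 K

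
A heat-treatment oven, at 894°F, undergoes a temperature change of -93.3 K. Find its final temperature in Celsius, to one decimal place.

Initial temperature in Celsius: (894 - 32) × 5/9 = 478.8889°C.
The 93.3 K change is an interval; Kelvin and Celsius degrees are the same size, so ΔC = -93.3°C.
Final Celsius temperature: 478.8889 - 93.3000 = 385.5889°C.

385.6°C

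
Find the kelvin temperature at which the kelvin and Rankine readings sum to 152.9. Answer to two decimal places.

54.61 K

Let K be the kelvin reading. The Rankine reading is R = 1.8·K.
Require K + R = 152.9: (2.8)·K = 152.9.
K = (152.9) / (2.8) = 54.61.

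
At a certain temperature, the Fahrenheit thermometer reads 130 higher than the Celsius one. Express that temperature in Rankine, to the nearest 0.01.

712.17°R

Let x be the Celsius reading; then the Fahrenheit reading is 1.8·x + 32.
(1.8·x + 32) - x = 130  ⇒  (0.8)·x = 98  ⇒  x = 122.5000°C.
In Rankine: 122.5000 × 1.8 + 491.67 = 712.17°R.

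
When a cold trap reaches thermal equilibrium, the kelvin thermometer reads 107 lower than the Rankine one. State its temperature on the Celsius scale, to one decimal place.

-139.4°C

Let x be the Rankine reading; then the kelvin reading is 5/9·x.
(5/9·x) - x = -107  ⇒  (-4/9)·x = -107  ⇒  x = 240.7500°R.
In Celsius: (240.75 - 491.67) × 5/9 = -139.4°C.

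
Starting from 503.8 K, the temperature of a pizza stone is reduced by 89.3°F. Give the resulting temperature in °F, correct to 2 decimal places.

357.87°F

Initial temperature in Celsius: 503.8 - 273.15 = 230.6500°C.
The 89.3°F change is an interval, so only the factor 5/9 applies: -89.3 × 5/9 = -49.6111°C.
Final Celsius temperature: 230.6500 - 49.6111 = 181.0389°C.
In Fahrenheit: 181.0389 × 1.8 + 32 = 357.87°F.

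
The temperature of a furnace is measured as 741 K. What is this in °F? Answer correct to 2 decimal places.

In Celsius: 741 - 273.15 = 467.8500°C.
In Fahrenheit: 467.8500 × 1.8 + 32 = 874.13°F.

874.13°F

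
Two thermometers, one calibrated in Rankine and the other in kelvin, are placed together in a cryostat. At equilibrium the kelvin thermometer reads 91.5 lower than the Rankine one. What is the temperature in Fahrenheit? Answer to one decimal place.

-253.8°F

Let x be the Rankine reading; then the kelvin reading is 5/9·x.
(5/9·x) - x = -91.5  ⇒  (-4/9)·x = -91.5  ⇒  x = 205.8750°R.
In Celsius: (205.875 - 491.67) × 5/9 = -158.7750°C.
In Fahrenheit: -158.7750 × 1.8 + 32 = -253.8°F.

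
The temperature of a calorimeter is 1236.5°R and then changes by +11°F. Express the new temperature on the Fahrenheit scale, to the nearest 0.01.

787.83°F

Initial temperature in Celsius: (1236.5 - 491.67) × 5/9 = 413.7944°C.
The 11°F change is an interval, so only the factor 5/9 applies: +11 × 5/9 = +6.1111°C.
Final Celsius temperature: 413.7944 + 6.1111 = 419.9056°C.
In Fahrenheit: 419.9056 × 1.8 + 32 = 787.83°F.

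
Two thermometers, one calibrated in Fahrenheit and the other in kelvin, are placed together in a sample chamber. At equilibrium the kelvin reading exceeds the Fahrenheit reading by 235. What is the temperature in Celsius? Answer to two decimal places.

7.69°C

Let x be the Fahrenheit reading; then the kelvin reading is 5/9·x + 255.372.
(5/9·x + 255.372) - x = 235  ⇒  (-4/9)·x = -20.3722  ⇒  x = 45.8375°F.
In Celsius: (45.8375 - 32) × 5/9 = 7.69°C.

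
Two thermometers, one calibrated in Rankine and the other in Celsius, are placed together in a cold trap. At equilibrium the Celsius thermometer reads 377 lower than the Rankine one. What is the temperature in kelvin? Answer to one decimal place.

Let x be the Rankine reading; then the Celsius reading is 5/9·x - 273.15.
(5/9·x - 273.15) - x = -377  ⇒  (-4/9)·x = -103.85  ⇒  x = 233.6625°R.
In Celsius: (233.6625 - 491.67) × 5/9 = -143.3375°C.
In kelvin: -143.3375 + 273.15 = 129.8 K.

129.8 K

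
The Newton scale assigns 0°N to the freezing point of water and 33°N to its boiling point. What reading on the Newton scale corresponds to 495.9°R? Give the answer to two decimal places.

0.78°N

First in Celsius: (495.9 - 491.67) × 5/9 = 2.3500°C.
Linearly onto the Newton scale: 0 + (2.3500 / 100) × (33 - 0) = 0.78°N.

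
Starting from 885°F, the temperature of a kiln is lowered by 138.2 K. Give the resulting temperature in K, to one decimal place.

608.8 K

Initial temperature in Celsius: (885 - 32) × 5/9 = 473.8889°C.
The 138.2 K change is an interval; Kelvin and Celsius degrees are the same size, so ΔC = -138.2°C.
Final Celsius temperature: 473.8889 - 138.2000 = 335.6889°C.
In kelvin: 335.6889 + 273.15 = 608.8 K.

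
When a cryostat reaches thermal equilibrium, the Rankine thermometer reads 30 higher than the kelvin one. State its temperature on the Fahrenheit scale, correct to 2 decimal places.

-392.17°F

Let x be the kelvin reading; then the Rankine reading is 1.8·x.
(1.8·x) - x = 30  ⇒  (0.8)·x = 30  ⇒  x = 37.5000 K.
In Celsius: 37.5 - 273.15 = -235.6500°C.
In Fahrenheit: -235.6500 × 1.8 + 32 = -392.17°F.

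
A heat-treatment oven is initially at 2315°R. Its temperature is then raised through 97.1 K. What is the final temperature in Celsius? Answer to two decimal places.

Initial temperature in Celsius: (2315 - 491.67) × 5/9 = 1012.9611°C.
The 97.1 K change is an interval; Kelvin and Celsius degrees are the same size, so ΔC = +97.1°C.
Final Celsius temperature: 1012.9611 + 97.1000 = 1110.0611°C.

1110.06°C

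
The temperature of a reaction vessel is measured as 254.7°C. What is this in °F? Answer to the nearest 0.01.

490.46°F

In Fahrenheit: 254.7000 × 1.8 + 32 = 490.46°F.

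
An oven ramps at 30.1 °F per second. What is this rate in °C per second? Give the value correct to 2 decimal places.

Since only a temperature interval is involved, the additive offset between the scales drops out.
A change of 1°F is a change of 5/9°C, so 30.1 × 5/9 = 16.72.

16.72 °C/second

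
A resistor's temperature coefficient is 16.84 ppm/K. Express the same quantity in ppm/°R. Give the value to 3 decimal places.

9.356 ppm/°R

Since only a temperature interval is involved, the additive offset between the scales drops out.
A change of 1°R is a change of 5/9 K, so per °R the value is 16.84 × 5/9 = 9.356.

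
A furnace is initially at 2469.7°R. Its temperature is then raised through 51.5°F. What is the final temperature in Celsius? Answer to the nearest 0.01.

1127.52°C

Initial temperature in Celsius: (2469.7 - 491.67) × 5/9 = 1098.9056°C.
The 51.5°F change is an interval, so only the factor 5/9 applies: +51.5 × 5/9 = +28.6111°C.
Final Celsius temperature: 1098.9056 + 28.6111 = 1127.5167°C.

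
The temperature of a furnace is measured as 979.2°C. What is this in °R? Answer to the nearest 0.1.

In Rankine: 979.2000 × 1.8 + 491.67 = 2254.2°R.

2254.2°R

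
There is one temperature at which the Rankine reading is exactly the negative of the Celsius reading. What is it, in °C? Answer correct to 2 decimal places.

Let C be the Celsius reading. The Rankine reading is R = 1.8·C + 491.67.
Require R = -1·C: 1.8·C + 491.67 = -1·C.
(2.8)·C = -491.67  ⇒  C = -175.60.

-175.60°C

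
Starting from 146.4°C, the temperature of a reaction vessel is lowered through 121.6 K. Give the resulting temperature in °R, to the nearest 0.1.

536.3°R

The 121.6 K change is an interval; Kelvin and Celsius degrees are the same size, so ΔC = -121.6°C.
Final Celsius temperature: 146.4000 - 121.6000 = 24.8000°C.
In Rankine: 24.8000 × 1.8 + 491.67 = 536.3°R.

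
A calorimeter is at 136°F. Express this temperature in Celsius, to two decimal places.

57.78°C

In Celsius: (136 - 32) × 5/9 = 57.7778°C.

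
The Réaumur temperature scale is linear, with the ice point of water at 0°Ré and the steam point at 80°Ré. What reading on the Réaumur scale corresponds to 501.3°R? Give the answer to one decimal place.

4.3°Ré

First in Celsius: (501.3 - 491.67) × 5/9 = 5.3500°C.
Linearly onto the Réaumur scale: 0 + (5.3500 / 100) × (80 - 0) = 4.3°Ré.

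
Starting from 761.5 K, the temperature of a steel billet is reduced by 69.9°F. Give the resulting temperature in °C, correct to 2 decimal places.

449.52°C

Initial temperature in Celsius: 761.5 - 273.15 = 488.3500°C.
The 69.9°F change is an interval, so only the factor 5/9 applies: -69.9 × 5/9 = -38.8333°C.
Final Celsius temperature: 488.3500 - 38.8333 = 449.5167°C.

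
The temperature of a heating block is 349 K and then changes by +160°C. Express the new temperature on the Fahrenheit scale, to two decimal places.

456.53°F

Initial temperature in Celsius: 349 - 273.15 = 75.8500°C.
Final Celsius temperature: 75.8500 + 160.0000 = 235.8500°C.
In Fahrenheit: 235.8500 × 1.8 + 32 = 456.53°F.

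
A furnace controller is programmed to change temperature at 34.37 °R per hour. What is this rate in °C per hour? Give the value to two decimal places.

The quantity depends on a temperature interval, so only the ratio of degree sizes applies; the offset between the scales is irrelevant.
A change of 1°R is a change of 5/9°C, so 34.37 × 5/9 = 19.09.

19.09 °C/hour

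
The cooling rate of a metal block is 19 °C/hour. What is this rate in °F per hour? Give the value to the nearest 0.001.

34.200 °F/hour

Since only a temperature interval is involved, the additive offset between the scales drops out.
A change of 1°C is a change of 1.8°F, so 19 × 1.8 = 34.200.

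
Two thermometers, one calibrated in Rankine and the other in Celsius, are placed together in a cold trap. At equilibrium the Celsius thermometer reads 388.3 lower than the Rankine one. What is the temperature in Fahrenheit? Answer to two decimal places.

-200.58°F

Let x be the Rankine reading; then the Celsius reading is 5/9·x - 273.15.
(5/9·x - 273.15) - x = -388.3  ⇒  (-4/9)·x = -115.15  ⇒  x = 259.0875°R.
In Celsius: (259.0875 - 491.67) × 5/9 = -129.2125°C.
In Fahrenheit: -129.2125 × 1.8 + 32 = -200.58°F.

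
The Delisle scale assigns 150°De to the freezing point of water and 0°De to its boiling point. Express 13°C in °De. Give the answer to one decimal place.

130.5°De

Linearly onto the Delisle scale: 150 + (13.0000 / 100) × (0 - 150) = 130.5°De.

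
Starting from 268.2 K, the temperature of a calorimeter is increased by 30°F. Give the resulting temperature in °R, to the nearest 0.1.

512.8°R

Initial temperature in Celsius: 268.2 - 273.15 = -4.9500°C.
The 30°F change is an interval, so only the factor 5/9 applies: +30 × 5/9 = +16.6667°C.
Final Celsius temperature: -4.9500 + 16.6667 = 11.7167°C.
In Rankine: 11.7167 × 1.8 + 491.67 = 512.8°R.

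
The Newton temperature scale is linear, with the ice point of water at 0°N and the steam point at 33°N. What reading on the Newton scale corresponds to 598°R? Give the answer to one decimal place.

First in Celsius: (598 - 491.67) × 5/9 = 59.0722°C.
Linearly onto the Newton scale: 0 + (59.0722 / 100) × (33 - 0) = 19.5°N.

19.5°N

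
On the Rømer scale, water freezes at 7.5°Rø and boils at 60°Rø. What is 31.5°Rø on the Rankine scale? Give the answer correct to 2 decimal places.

573.96°R

Linear interpolation between the fixed points: C = (31.5 - 7.5) × 100 / (60 - 7.5) = 45.7143°C.
Then 45.7143 × 1.8 + 491.67 = 573.96°R.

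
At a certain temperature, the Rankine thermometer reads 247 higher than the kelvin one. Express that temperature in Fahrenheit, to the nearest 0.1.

Let x be the kelvin reading; then the Rankine reading is 1.8·x.
(1.8·x) - x = 247  ⇒  (0.8)·x = 247  ⇒  x = 308.7500 K.
In Celsius: 308.75 - 273.15 = 35.6000°C.
In Fahrenheit: 35.6000 × 1.8 + 32 = 96.1°F.

96.1°F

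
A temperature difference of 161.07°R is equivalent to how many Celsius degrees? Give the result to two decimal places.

An interval of 1°R corresponds to 5/9°C.
161.07 × 5/9 = 89.48.

89.48°C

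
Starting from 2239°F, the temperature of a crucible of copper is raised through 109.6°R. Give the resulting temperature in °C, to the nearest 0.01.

1287.00°C

Initial temperature in Celsius: (2239 - 32) × 5/9 = 1226.1111°C.
The 109.6°R change is an interval, so only the factor 5/9 applies: +109.6 × 5/9 = +60.8889°C.
Final Celsius temperature: 1226.1111 + 60.8889 = 1287.0000°C.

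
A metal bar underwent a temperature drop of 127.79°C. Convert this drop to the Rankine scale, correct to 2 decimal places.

230.02°R

For a temperature interval the offset drops out; only the factor 1.8 applies.
127.79 × 1.8 = 230.02.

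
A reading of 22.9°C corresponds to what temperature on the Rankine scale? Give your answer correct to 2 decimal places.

In Rankine: 22.9000 × 1.8 + 491.67 = 532.89°R.

532.89°R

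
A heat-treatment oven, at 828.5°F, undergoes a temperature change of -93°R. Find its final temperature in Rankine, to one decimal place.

Initial temperature in Celsius: (828.5 - 32) × 5/9 = 442.5000°C.
The 93°R change is an interval, so only the factor 5/9 applies: -93 × 5/9 = -51.6667°C.
Final Celsius temperature: 442.5000 - 51.6667 = 390.8333°C.
In Rankine: 390.8333 × 1.8 + 491.67 = 1195.2°R.

1195.2°R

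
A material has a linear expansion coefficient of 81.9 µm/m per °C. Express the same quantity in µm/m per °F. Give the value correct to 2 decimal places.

Since only a temperature interval is involved, the additive offset between the scales drops out.
A change of 1°F is a change of 5/9°C, so per °F the value is 81.9 × 5/9 = 45.50.

45.50 µm/m per °F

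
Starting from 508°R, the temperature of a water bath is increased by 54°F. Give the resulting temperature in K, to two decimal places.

312.22 K

Initial temperature in Celsius: (508 - 491.67) × 5/9 = 9.0722°C.
The 54°F change is an interval, so only the factor 5/9 applies: +54 × 5/9 = +30.0000°C.
Final Celsius temperature: 9.0722 + 30.0000 = 39.0722°C.
In kelvin: 39.0722 + 273.15 = 312.22 K.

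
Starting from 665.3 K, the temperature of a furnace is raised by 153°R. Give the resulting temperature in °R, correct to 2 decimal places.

1350.54°R

Initial temperature in Celsius: 665.3 - 273.15 = 392.1500°C.
The 153°R change is an interval, so only the factor 5/9 applies: +153 × 5/9 = +85.0000°C.
Final Celsius temperature: 392.1500 + 85.0000 = 477.1500°C.
In Rankine: 477.1500 × 1.8 + 491.67 = 1350.54°R.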